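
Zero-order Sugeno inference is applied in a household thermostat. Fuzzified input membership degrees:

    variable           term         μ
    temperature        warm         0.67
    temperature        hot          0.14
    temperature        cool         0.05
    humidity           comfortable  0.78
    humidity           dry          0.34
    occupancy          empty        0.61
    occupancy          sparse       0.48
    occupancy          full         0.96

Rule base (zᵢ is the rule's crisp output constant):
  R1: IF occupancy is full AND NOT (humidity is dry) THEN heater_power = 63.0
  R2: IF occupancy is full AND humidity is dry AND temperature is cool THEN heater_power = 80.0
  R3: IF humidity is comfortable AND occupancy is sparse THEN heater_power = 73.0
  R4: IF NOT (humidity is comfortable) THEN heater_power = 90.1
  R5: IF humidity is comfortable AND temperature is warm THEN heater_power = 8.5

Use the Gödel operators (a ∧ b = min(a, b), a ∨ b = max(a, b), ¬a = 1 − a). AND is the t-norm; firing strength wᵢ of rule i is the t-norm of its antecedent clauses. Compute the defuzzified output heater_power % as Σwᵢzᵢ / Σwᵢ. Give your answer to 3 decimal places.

51.027

R1 (z=63.0): full=0.96, ¬dry=1−0.34=0.66; AND[min(a, b)] → w = 0.66
R2 (z=80.0): full=0.96, dry=0.34, cool=0.05; AND[min(a, b)] → w = 0.05
R3 (z=73.0): comfortable=0.78, sparse=0.48; AND[min(a, b)] → w = 0.48
R4 (z=90.1): ¬comfortable=1−0.78=0.22 → w = 0.22
R5 (z=8.5): comfortable=0.78, warm=0.67; AND[min(a, b)] → w = 0.67
Weighted average = (0.66·63.0 + 0.05·80.0 + 0.48·73.0 + 0.22·90.1 + 0.67·8.5) / (0.66 + 0.05 + 0.48 + 0.22 + 0.67)
  = 106.1370 / 2.0800 = 51.027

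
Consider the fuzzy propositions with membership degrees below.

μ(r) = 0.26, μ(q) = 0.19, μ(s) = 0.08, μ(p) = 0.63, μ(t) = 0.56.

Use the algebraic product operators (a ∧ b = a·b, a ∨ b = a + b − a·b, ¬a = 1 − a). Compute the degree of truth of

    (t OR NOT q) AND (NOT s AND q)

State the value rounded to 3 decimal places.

NOT q = 1 − 0.1900 = 0.8100
t OR NOT q = a + b − a·b on (0.5600, 0.8100) = 0.9164
NOT s = 1 − 0.0800 = 0.9200
NOT s AND q = a·b on (0.9200, 0.1900) = 0.1748
(t OR NOT q) AND (NOT s AND q) = a·b on (0.9164, 0.1748) = 0.1602

0.160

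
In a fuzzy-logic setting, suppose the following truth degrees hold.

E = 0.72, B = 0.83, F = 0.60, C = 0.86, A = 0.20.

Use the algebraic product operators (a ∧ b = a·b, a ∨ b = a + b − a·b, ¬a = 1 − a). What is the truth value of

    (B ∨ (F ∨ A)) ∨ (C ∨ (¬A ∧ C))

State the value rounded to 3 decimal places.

0.998

F ∨ A = a + b − a·b on (0.6000, 0.2000) = 0.6800
B ∨ (F ∨ A) = a + b − a·b on (0.8300, 0.6800) = 0.9456
¬A = 1 − 0.2000 = 0.8000
¬A ∧ C = a·b on (0.8000, 0.8600) = 0.6880
C ∨ (¬A ∧ C) = a + b − a·b on (0.8600, 0.6880) = 0.9563
(B ∨ (F ∨ A)) ∨ (C ∨ (¬A ∧ C)) = a + b − a·b on (0.9456, 0.9563) = 0.9976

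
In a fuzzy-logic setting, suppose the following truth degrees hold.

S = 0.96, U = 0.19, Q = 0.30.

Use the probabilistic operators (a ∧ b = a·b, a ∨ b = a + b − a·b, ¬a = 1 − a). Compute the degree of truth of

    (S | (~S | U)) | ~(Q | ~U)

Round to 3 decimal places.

~S = 1 − 0.9600 = 0.0400
~S | U = a + b − a·b on (0.0400, 0.1900) = 0.2224
S | (~S | U) = a + b − a·b on (0.9600, 0.2224) = 0.9689
~U = 1 − 0.1900 = 0.8100
Q | ~U = a + b − a·b on (0.3000, 0.8100) = 0.8670
~(Q | ~U) = 1 − 0.8670 = 0.1330
(S | (~S | U)) | ~(Q | ~U) = a + b − a·b on (0.9689, 0.1330) = 0.9730

0.973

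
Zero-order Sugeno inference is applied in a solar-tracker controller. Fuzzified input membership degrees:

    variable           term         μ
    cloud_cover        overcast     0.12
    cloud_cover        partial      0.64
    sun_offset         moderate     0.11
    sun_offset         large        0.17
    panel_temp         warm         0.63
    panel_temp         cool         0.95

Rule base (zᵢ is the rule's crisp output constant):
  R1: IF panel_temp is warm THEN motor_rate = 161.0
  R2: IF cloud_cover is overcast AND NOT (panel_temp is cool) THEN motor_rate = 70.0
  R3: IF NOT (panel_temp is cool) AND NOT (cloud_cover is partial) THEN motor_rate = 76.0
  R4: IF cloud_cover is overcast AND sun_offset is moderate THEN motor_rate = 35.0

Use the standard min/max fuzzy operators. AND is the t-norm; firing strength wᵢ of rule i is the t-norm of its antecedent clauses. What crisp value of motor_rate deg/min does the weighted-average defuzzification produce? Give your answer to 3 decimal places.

134.024

R1 (z=161.0): warm=0.63 → w = 0.63
R2 (z=70.0): overcast=0.12, ¬cool=1−0.95=0.05; AND[min(a, b)] → w = 0.05
R3 (z=76.0): ¬cool=1−0.95=0.05, ¬partial=1−0.64=0.36; AND[min(a, b)] → w = 0.05
R4 (z=35.0): overcast=0.12, moderate=0.11; AND[min(a, b)] → w = 0.11
Weighted average = (0.63·161.0 + 0.05·70.0 + 0.05·76.0 + 0.11·35.0) / (0.63 + 0.05 + 0.05 + 0.11)
  = 112.5800 / 0.8400 = 134.024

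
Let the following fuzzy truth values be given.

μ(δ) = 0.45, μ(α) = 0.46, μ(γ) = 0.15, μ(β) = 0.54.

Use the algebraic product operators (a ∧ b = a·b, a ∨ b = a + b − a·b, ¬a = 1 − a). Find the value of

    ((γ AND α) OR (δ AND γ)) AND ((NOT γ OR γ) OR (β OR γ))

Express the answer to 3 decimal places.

γ AND α = a·b on (0.1500, 0.4600) = 0.0690
δ AND γ = a·b on (0.4500, 0.1500) = 0.0675
(γ AND α) OR (δ AND γ) = a + b − a·b on (0.0690, 0.0675) = 0.1318
NOT γ = 1 − 0.1500 = 0.8500
NOT γ OR γ = a + b − a·b on (0.8500, 0.1500) = 0.8725
β OR γ = a + b − a·b on (0.5400, 0.1500) = 0.6090
(NOT γ OR γ) OR (β OR γ) = a + b − a·b on (0.8725, 0.6090) = 0.9501
((γ AND α) OR (δ AND γ)) AND ((NOT γ OR γ) OR (β OR γ)) = a·b on (0.1318, 0.9501) = 0.1253

0.125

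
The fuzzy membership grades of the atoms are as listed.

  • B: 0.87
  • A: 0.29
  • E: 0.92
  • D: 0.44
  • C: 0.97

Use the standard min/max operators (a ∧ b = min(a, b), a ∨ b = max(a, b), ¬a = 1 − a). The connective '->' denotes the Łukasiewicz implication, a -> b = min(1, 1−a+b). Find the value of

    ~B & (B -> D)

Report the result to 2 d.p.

0.13

~B = 1 − 0.87 = 0.13
B -> D  [Łukasiewicz: min(1, 1−a+b)] with a=0.87, b=0.44 → 0.57
~B & (B -> D) = min(a, b) on (0.13, 0.57) = 0.13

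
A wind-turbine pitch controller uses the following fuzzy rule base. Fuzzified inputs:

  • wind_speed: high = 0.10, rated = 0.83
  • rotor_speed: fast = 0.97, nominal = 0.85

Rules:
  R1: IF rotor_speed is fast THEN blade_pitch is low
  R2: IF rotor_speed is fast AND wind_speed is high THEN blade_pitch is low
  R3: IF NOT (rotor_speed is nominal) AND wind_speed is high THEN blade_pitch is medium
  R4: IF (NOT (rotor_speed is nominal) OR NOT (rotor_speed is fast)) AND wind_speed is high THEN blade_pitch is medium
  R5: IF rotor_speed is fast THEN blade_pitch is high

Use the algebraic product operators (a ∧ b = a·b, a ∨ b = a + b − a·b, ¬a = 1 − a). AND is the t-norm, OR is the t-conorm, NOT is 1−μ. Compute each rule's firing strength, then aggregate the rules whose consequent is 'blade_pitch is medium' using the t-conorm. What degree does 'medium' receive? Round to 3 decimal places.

0.032

R1: fast=0.97 → w = 0.9700
R2: fast=0.97, high=0.10; AND[a·b] → w = 0.0970
R3: ¬nominal=1−0.85=0.15, high=0.10; AND[a·b] → w = 0.0150
R4: (¬nominal=1−0.85=0.15 OR ¬fast=1−0.97=0.03) = 0.1755; AND[a·b] with high=0.10 → w = 0.0176
R5: fast=0.97 → w = 0.9700
Rules with consequent 'medium': {R3, R4} → strengths 0.0150, 0.0176
Aggregate via t-conorm [a + b − a·b]: 0.0323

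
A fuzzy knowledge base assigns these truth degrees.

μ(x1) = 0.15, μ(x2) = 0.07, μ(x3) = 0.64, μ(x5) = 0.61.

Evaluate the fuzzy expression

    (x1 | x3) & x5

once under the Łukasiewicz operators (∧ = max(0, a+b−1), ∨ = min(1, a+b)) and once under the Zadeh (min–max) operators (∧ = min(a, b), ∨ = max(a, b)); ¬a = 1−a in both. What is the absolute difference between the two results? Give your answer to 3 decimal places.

0.210

Under Łukasiewicz:
  x1 | x3 = min(1, a+b) on (0.15, 0.64) = 0.79
  (x1 | x3) & x5 = max(0, a+b−1) on (0.79, 0.61) = 0.40
  → value = 0.4000
Under Zadeh (min–max):
  x1 | x3 = max(a, b) on (0.15, 0.64) = 0.64
  (x1 | x3) & x5 = min(a, b) on (0.64, 0.61) = 0.61
  → value = 0.6100
|0.4000 − 0.6100| = 0.210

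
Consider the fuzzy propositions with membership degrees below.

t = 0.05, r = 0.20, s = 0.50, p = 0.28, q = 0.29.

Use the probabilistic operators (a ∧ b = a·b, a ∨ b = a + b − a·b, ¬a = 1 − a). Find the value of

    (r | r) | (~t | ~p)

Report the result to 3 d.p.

r | r = a + b − a·b on (0.2000, 0.2000) = 0.3600
~t = 1 − 0.0500 = 0.9500
~p = 1 − 0.2800 = 0.7200
~t | ~p = a + b − a·b on (0.9500, 0.7200) = 0.9860
(r | r) | (~t | ~p) = a + b − a·b on (0.3600, 0.9860) = 0.9910

0.991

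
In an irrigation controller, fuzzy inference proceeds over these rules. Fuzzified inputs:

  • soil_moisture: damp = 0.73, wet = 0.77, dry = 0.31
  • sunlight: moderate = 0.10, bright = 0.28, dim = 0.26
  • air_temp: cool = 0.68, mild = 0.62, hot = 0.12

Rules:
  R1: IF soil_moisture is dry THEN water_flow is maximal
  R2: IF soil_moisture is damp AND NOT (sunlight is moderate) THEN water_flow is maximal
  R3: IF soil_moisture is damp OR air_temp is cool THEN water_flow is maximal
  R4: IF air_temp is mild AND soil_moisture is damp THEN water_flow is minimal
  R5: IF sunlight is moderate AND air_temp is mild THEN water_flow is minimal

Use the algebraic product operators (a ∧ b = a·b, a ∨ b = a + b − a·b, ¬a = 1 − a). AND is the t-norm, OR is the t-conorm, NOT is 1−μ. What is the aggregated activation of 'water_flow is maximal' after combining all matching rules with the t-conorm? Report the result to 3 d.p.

0.980

R1: dry=0.31 → w = 0.3100
R2: damp=0.73, ¬moderate=1−0.10=0.90; AND[a·b] → w = 0.6570
R3: damp=0.73, cool=0.68; OR[a + b − a·b] → w = 0.9136
R4: mild=0.62, damp=0.73; AND[a·b] → w = 0.4526
R5: moderate=0.10, mild=0.62; AND[a·b] → w = 0.0620
Rules with consequent 'maximal': {R1, R2, R3} → strengths 0.3100, 0.6570, 0.9136
Aggregate via t-conorm [a + b − a·b]: 0.9796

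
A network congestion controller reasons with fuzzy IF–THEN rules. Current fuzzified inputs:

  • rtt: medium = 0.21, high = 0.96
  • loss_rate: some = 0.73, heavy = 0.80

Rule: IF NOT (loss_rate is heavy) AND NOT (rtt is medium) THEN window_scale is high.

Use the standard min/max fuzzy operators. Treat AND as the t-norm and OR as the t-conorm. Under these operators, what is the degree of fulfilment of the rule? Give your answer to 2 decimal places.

0.20

firing strength: ¬heavy=1−0.80=0.20, ¬medium=1−0.21=0.79; AND[min(a, b)] → w = 0.20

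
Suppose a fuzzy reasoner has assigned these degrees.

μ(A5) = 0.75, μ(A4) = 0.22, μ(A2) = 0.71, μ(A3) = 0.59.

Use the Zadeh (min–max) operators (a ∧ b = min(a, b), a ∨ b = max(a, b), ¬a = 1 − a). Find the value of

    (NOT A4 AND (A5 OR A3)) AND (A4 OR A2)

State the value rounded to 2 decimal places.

NOT A4 = 1 − 0.22 = 0.78
A5 OR A3 = max(a, b) on (0.75, 0.59) = 0.75
NOT A4 AND (A5 OR A3) = min(a, b) on (0.78, 0.75) = 0.75
A4 OR A2 = max(a, b) on (0.22, 0.71) = 0.71
(NOT A4 AND (A5 OR A3)) AND (A4 OR A2) = min(a, b) on (0.75, 0.71) = 0.71

0.71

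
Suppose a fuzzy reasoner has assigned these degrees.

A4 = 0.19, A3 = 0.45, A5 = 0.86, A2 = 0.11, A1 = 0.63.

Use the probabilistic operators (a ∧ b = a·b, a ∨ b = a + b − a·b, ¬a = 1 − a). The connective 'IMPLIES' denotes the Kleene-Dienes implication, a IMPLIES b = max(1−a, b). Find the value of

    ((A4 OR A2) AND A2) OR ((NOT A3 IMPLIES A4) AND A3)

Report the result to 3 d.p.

A4 OR A2 = a + b − a·b on (0.1900, 0.1100) = 0.2791
(A4 OR A2) AND A2 = a·b on (0.2791, 0.1100) = 0.0307
NOT A3 = 1 − 0.4500 = 0.5500
NOT A3 IMPLIES A4  [Kleene-Dienes: max(1−a, b)] with a=0.5500, b=0.1900 → 0.4500
(NOT A3 IMPLIES A4) AND A3 = a·b on (0.4500, 0.4500) = 0.2025
((A4 OR A2) AND A2) OR ((NOT A3 IMPLIES A4) AND A3) = a + b − a·b on (0.0307, 0.2025) = 0.2270

0.227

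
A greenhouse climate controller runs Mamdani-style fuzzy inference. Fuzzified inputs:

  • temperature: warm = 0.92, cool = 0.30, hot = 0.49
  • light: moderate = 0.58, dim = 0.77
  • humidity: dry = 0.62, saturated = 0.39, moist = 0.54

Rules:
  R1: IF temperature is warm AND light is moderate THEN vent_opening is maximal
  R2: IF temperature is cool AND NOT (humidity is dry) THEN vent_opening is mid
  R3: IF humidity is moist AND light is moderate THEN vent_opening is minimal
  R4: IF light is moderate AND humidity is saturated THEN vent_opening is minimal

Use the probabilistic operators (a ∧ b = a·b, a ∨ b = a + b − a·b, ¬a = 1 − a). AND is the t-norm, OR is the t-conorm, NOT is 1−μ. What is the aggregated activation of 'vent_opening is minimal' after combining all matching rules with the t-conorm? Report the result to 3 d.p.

0.469

R1: warm=0.92, moderate=0.58; AND[a·b] → w = 0.5336
R2: cool=0.30, ¬dry=1−0.62=0.38; AND[a·b] → w = 0.1140
R3: moist=0.54, moderate=0.58; AND[a·b] → w = 0.3132
R4: moderate=0.58, saturated=0.39; AND[a·b] → w = 0.2262
Rules with consequent 'minimal': {R3, R4} → strengths 0.3132, 0.2262
Aggregate via t-conorm [a + b − a·b]: 0.4686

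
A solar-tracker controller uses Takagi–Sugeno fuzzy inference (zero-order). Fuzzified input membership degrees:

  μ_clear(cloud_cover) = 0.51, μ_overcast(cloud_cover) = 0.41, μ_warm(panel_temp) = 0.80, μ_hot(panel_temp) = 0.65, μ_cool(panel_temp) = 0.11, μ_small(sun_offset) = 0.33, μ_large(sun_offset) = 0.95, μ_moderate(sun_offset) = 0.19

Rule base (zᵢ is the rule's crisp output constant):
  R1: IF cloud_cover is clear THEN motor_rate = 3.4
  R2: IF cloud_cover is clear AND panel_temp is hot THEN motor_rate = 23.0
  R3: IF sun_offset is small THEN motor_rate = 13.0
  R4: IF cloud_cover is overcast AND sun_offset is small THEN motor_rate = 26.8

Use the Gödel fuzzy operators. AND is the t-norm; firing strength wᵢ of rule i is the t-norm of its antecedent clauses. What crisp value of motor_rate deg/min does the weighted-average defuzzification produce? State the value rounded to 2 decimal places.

15.83

R1 (z=3.4): clear=0.51 → w = 0.51
R2 (z=23.0): clear=0.51, hot=0.65; AND[min(a, b)] → w = 0.51
R3 (z=13.0): small=0.33 → w = 0.33
R4 (z=26.8): overcast=0.41, small=0.33; AND[min(a, b)] → w = 0.33
Weighted average = (0.51·3.4 + 0.51·23.0 + 0.33·13.0 + 0.33·26.8) / (0.51 + 0.51 + 0.33 + 0.33)
  = 26.5980 / 1.6800 = 15.83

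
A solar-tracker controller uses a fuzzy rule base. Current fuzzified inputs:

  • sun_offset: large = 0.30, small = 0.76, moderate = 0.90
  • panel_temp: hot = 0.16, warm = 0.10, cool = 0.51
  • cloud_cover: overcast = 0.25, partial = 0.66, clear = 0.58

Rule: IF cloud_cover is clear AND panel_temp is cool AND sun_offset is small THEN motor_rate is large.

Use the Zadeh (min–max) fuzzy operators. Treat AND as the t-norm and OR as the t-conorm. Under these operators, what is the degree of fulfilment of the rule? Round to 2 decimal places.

firing strength: clear=0.58, cool=0.51, small=0.76; AND[min(a, b)] → w = 0.51

0.51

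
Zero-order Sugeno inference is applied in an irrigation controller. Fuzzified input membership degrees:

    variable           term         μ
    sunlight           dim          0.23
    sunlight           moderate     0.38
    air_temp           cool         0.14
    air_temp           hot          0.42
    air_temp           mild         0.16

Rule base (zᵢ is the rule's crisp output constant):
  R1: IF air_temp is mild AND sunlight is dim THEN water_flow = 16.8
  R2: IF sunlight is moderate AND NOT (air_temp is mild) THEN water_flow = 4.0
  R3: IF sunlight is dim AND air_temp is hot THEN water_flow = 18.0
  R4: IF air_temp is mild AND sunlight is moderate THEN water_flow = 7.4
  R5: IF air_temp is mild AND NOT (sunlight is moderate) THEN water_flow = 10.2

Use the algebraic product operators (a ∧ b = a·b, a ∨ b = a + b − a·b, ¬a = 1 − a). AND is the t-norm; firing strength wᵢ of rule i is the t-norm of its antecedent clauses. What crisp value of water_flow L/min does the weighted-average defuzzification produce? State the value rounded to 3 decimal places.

8.318

R1 (z=16.8): mild=0.16, dim=0.23; AND[a·b] → w = 0.0368
R2 (z=4.0): moderate=0.38, ¬mild=1−0.16=0.84; AND[a·b] → w = 0.3192
R3 (z=18.0): dim=0.23, hot=0.42; AND[a·b] → w = 0.0966
R4 (z=7.4): mild=0.16, moderate=0.38; AND[a·b] → w = 0.0608
R5 (z=10.2): mild=0.16, ¬moderate=1−0.38=0.62; AND[a·b] → w = 0.0992
Weighted average = (0.0368·16.8 + 0.3192·4.0 + 0.0966·18.0 + 0.0608·7.4 + 0.0992·10.2) / (0.0368 + 0.3192 + 0.0966 + 0.0608 + 0.0992)
  = 5.0956 / 0.6126 = 8.318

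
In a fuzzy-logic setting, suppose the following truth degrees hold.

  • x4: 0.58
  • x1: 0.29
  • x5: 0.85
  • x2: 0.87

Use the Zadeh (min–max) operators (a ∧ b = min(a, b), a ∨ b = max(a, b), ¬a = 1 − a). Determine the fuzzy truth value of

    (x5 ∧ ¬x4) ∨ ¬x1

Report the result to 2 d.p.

¬x4 = 1 − 0.58 = 0.42
x5 ∧ ¬x4 = min(a, b) on (0.85, 0.42) = 0.42
¬x1 = 1 − 0.29 = 0.71
(x5 ∧ ¬x4) ∨ ¬x1 = max(a, b) on (0.42, 0.71) = 0.71

0.71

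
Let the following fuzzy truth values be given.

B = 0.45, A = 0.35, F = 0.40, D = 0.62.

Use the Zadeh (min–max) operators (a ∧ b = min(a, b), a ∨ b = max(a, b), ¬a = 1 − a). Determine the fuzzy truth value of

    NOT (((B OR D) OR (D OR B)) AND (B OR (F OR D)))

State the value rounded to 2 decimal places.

0.38

B OR D = max(a, b) on (0.45, 0.62) = 0.62
D OR B = max(a, b) on (0.62, 0.45) = 0.62
(B OR D) OR (D OR B) = max(a, b) on (0.62, 0.62) = 0.62
F OR D = max(a, b) on (0.40, 0.62) = 0.62
B OR (F OR D) = max(a, b) on (0.45, 0.62) = 0.62
((B OR D) OR (D OR B)) AND (B OR (F OR D)) = min(a, b) on (0.62, 0.62) = 0.62
NOT (((B OR D) OR (D OR B)) AND (B OR (F OR D))) = 1 − 0.62 = 0.38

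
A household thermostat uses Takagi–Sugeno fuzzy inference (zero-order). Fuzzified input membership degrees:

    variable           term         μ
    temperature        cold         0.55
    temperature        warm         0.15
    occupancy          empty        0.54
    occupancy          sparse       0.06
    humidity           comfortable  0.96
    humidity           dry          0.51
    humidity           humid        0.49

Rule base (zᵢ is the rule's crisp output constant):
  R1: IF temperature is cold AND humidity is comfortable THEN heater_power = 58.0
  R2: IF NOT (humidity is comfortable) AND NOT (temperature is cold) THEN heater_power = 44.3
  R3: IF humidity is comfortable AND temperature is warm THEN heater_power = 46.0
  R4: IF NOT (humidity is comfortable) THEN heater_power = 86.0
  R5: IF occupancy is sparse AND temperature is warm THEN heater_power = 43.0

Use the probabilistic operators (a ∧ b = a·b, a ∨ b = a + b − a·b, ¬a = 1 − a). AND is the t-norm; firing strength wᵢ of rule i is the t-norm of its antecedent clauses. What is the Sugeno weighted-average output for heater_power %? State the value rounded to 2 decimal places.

R1 (z=58.0): cold=0.55, comfortable=0.96; AND[a·b] → w = 0.5280
R2 (z=44.3): ¬comfortable=1−0.96=0.04, ¬cold=1−0.55=0.45; AND[a·b] → w = 0.0180
R3 (z=46.0): comfortable=0.96, warm=0.15; AND[a·b] → w = 0.1440
R4 (z=86.0): ¬comfortable=1−0.96=0.04 → w = 0.0400
R5 (z=43.0): sparse=0.06, warm=0.15; AND[a·b] → w = 0.0090
Weighted average = (0.5280·58.0 + 0.0180·44.3 + 0.1440·46.0 + 0.0400·86.0 + 0.0090·43.0) / (0.5280 + 0.0180 + 0.1440 + 0.0400 + 0.0090)
  = 41.8724 / 0.7390 = 56.66

56.66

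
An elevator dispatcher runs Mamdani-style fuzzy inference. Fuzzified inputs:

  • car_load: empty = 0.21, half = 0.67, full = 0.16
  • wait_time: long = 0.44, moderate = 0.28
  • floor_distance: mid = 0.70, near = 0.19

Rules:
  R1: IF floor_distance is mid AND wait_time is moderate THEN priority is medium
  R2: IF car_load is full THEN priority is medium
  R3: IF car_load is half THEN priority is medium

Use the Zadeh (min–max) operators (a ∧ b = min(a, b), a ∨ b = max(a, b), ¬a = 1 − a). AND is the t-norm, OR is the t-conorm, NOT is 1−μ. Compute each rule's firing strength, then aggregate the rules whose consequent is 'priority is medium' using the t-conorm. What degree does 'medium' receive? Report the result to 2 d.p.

0.67

R1: mid=0.70, moderate=0.28; AND[min(a, b)] → w = 0.28
R2: full=0.16 → w = 0.16
R3: half=0.67 → w = 0.67
Rules with consequent 'medium': {R1, R2, R3} → strengths 0.28, 0.16, 0.67
Aggregate via t-conorm [max(a, b)]: 0.67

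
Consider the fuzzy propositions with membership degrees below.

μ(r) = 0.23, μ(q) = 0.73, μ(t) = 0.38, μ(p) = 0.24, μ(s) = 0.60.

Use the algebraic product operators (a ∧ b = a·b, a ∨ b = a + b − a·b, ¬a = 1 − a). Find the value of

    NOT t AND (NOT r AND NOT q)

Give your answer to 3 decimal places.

NOT t = 1 − 0.3800 = 0.6200
NOT r = 1 − 0.2300 = 0.7700
NOT q = 1 − 0.7300 = 0.2700
NOT r AND NOT q = a·b on (0.7700, 0.2700) = 0.2079
NOT t AND (NOT r AND NOT q) = a·b on (0.6200, 0.2079) = 0.1289

0.129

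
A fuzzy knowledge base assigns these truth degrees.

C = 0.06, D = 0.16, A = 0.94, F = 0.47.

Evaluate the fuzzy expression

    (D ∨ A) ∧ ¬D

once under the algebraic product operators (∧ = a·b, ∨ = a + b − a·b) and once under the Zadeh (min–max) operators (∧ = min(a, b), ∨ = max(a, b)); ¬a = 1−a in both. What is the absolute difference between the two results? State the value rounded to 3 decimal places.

0.042

Under algebraic product:
  D ∨ A = a + b − a·b on (0.1600, 0.9400) = 0.9496
  ¬D = 1 − 0.1600 = 0.8400
  (D ∨ A) ∧ ¬D = a·b on (0.9496, 0.8400) = 0.7977
  → value = 0.7977
Under Zadeh (min–max):
  D ∨ A = max(a, b) on (0.16, 0.94) = 0.94
  ¬D = 1 − 0.16 = 0.84
  (D ∨ A) ∧ ¬D = min(a, b) on (0.94, 0.84) = 0.84
  → value = 0.8400
|0.7977 − 0.8400| = 0.042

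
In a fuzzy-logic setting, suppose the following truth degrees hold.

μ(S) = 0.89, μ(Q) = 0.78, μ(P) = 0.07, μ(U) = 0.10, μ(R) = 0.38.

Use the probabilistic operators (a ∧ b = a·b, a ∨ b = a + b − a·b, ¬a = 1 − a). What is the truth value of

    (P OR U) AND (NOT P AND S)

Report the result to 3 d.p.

P OR U = a + b − a·b on (0.0700, 0.1000) = 0.1630
NOT P = 1 − 0.0700 = 0.9300
NOT P AND S = a·b on (0.9300, 0.8900) = 0.8277
(P OR U) AND (NOT P AND S) = a·b on (0.1630, 0.8277) = 0.1349

0.135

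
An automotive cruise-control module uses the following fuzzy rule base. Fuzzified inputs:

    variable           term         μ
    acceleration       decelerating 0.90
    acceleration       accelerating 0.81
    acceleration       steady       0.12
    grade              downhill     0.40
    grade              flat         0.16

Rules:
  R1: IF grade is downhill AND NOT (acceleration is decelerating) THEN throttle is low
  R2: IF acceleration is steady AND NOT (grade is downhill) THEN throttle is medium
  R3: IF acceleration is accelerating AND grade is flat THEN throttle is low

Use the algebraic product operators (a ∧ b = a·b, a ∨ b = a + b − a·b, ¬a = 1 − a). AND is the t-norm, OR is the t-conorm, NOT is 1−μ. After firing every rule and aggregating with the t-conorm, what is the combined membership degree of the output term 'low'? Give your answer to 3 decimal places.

R1: downhill=0.40, ¬decelerating=1−0.90=0.10; AND[a·b] → w = 0.0400
R2: steady=0.12, ¬downhill=1−0.40=0.60; AND[a·b] → w = 0.0720
R3: accelerating=0.81, flat=0.16; AND[a·b] → w = 0.1296
Rules with consequent 'low': {R1, R3} → strengths 0.0400, 0.1296
Aggregate via t-conorm [a + b − a·b]: 0.1644

0.164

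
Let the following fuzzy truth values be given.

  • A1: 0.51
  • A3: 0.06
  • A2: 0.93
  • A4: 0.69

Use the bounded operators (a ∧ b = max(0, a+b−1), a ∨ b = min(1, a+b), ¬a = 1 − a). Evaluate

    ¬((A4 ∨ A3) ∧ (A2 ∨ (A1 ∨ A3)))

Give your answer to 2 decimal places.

0.25

A4 ∨ A3 = min(1, a+b) on (0.69, 0.06) = 0.75
A1 ∨ A3 = min(1, a+b) on (0.51, 0.06) = 0.57
A2 ∨ (A1 ∨ A3) = min(1, a+b) on (0.93, 0.57) = 1.00
(A4 ∨ A3) ∧ (A2 ∨ (A1 ∨ A3)) = max(0, a+b−1) on (0.75, 1.00) = 0.75
¬((A4 ∨ A3) ∧ (A2 ∨ (A1 ∨ A3))) = 1 − 0.75 = 0.25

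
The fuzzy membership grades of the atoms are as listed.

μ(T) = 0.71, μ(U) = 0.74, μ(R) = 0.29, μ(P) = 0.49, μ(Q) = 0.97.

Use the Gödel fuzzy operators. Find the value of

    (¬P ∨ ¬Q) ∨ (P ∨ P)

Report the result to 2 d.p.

¬P = 1 − 0.49 = 0.51
¬Q = 1 − 0.97 = 0.03
¬P ∨ ¬Q = max(a, b) on (0.51, 0.03) = 0.51
P ∨ P = max(a, b) on (0.49, 0.49) = 0.49
(¬P ∨ ¬Q) ∨ (P ∨ P) = max(a, b) on (0.51, 0.49) = 0.51

0.51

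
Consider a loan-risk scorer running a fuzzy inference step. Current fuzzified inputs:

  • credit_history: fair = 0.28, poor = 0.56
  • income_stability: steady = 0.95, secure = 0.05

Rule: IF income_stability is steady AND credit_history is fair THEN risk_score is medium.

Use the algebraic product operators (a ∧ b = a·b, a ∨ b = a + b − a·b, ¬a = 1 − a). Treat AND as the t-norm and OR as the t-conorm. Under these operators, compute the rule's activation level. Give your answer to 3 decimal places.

0.266

firing strength: steady=0.95, fair=0.28; AND[a·b] → w = 0.2660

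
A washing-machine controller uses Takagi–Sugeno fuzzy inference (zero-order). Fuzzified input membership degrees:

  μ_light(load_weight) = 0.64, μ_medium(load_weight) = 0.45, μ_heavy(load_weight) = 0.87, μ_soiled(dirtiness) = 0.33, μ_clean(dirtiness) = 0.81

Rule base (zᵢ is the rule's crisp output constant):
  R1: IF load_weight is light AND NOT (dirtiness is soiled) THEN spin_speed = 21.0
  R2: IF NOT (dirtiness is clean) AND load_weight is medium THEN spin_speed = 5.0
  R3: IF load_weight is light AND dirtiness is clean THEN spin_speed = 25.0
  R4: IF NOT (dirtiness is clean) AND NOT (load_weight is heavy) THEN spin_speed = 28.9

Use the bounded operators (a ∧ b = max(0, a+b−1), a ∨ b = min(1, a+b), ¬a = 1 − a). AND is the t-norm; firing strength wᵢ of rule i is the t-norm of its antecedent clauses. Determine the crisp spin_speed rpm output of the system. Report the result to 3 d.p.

R1 (z=21.0): light=0.64, ¬soiled=1−0.33=0.67; AND[max(0, a+b−1)] → w = 0.31
R2 (z=5.0): ¬clean=1−0.81=0.19, medium=0.45; AND[max(0, a+b−1)] → w = 0.00
R3 (z=25.0): light=0.64, clean=0.81; AND[max(0, a+b−1)] → w = 0.45
R4 (z=28.9): ¬clean=1−0.81=0.19, ¬heavy=1−0.87=0.13; AND[max(0, a+b−1)] → w = 0.00
Weighted average = (0.31·21.0 + 0.00·5.0 + 0.45·25.0 + 0.00·28.9) / (0.31 + 0.00 + 0.45 + 0.00)
  = 17.7600 / 0.7600 = 23.368

23.368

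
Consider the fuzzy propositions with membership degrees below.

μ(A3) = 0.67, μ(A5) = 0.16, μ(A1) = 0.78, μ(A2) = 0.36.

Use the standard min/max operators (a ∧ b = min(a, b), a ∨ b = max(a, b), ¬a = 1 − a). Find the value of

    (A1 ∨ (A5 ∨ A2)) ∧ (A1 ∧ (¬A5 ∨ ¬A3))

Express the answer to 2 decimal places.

0.78

A5 ∨ A2 = max(a, b) on (0.16, 0.36) = 0.36
A1 ∨ (A5 ∨ A2) = max(a, b) on (0.78, 0.36) = 0.78
¬A5 = 1 − 0.16 = 0.84
¬A3 = 1 − 0.67 = 0.33
¬A5 ∨ ¬A3 = max(a, b) on (0.84, 0.33) = 0.84
A1 ∧ (¬A5 ∨ ¬A3) = min(a, b) on (0.78, 0.84) = 0.78
(A1 ∨ (A5 ∨ A2)) ∧ (A1 ∧ (¬A5 ∨ ¬A3)) = min(a, b) on (0.78, 0.78) = 0.78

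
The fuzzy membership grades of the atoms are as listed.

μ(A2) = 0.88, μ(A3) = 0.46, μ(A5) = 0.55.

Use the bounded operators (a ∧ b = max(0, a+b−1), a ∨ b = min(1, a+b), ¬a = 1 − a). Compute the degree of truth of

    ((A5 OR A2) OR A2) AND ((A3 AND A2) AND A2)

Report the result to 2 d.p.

A5 OR A2 = min(1, a+b) on (0.55, 0.88) = 1.00
(A5 OR A2) OR A2 = min(1, a+b) on (1.00, 0.88) = 1.00
A3 AND A2 = max(0, a+b−1) on (0.46, 0.88) = 0.34
(A3 AND A2) AND A2 = max(0, a+b−1) on (0.34, 0.88) = 0.22
((A5 OR A2) OR A2) AND ((A3 AND A2) AND A2) = max(0, a+b−1) on (1.00, 0.22) = 0.22

0.22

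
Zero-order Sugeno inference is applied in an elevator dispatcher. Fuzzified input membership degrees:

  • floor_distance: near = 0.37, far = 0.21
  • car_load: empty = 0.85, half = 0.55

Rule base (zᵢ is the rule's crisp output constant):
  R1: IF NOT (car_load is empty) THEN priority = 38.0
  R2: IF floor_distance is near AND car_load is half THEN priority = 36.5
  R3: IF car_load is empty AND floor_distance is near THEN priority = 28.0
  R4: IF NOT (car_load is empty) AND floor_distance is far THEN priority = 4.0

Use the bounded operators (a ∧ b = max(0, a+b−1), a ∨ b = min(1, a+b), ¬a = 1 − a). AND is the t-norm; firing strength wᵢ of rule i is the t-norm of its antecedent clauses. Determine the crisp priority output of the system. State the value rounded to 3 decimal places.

R1 (z=38.0): ¬empty=1−0.85=0.15 → w = 0.15
R2 (z=36.5): near=0.37, half=0.55; AND[max(0, a+b−1)] → w = 0.00
R3 (z=28.0): empty=0.85, near=0.37; AND[max(0, a+b−1)] → w = 0.22
R4 (z=4.0): ¬empty=1−0.85=0.15, far=0.21; AND[max(0, a+b−1)] → w = 0.00
Weighted average = (0.15·38.0 + 0.00·36.5 + 0.22·28.0 + 0.00·4.0) / (0.15 + 0.00 + 0.22 + 0.00)
  = 11.8600 / 0.3700 = 32.054

32.054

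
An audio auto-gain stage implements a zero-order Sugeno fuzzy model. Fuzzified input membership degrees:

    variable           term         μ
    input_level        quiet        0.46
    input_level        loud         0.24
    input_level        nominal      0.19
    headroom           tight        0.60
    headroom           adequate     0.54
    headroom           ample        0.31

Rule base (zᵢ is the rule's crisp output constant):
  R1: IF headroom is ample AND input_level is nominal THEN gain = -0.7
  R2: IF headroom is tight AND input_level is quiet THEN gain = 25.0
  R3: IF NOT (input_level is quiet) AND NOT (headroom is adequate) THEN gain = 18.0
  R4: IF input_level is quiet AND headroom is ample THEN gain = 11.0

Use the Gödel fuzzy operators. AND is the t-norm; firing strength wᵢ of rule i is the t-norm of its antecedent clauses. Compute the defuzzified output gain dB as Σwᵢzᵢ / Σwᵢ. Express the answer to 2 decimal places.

16.24

R1 (z=-0.7): ample=0.31, nominal=0.19; AND[min(a, b)] → w = 0.19
R2 (z=25.0): tight=0.60, quiet=0.46; AND[min(a, b)] → w = 0.46
R3 (z=18.0): ¬quiet=1−0.46=0.54, ¬adequate=1−0.54=0.46; AND[min(a, b)] → w = 0.46
R4 (z=11.0): quiet=0.46, ample=0.31; AND[min(a, b)] → w = 0.31
Weighted average = (0.19·-0.7 + 0.46·25.0 + 0.46·18.0 + 0.31·11.0) / (0.19 + 0.46 + 0.46 + 0.31)
  = 23.0570 / 1.4200 = 16.24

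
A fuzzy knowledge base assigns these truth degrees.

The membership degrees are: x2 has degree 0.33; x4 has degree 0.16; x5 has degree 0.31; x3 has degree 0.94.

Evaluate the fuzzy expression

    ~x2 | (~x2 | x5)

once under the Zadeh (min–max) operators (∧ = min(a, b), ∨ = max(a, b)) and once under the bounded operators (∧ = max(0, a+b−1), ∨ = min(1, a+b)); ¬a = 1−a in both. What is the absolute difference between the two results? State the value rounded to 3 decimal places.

0.330

Under Zadeh (min–max):
  ~x2 = 1 − 0.33 = 0.67
  ~x2 = 1 − 0.33 = 0.67
  ~x2 | x5 = max(a, b) on (0.67, 0.31) = 0.67
  ~x2 | (~x2 | x5) = max(a, b) on (0.67, 0.67) = 0.67
  → value = 0.6700
Under bounded:
  ~x2 = 1 − 0.33 = 0.67
  ~x2 = 1 − 0.33 = 0.67
  ~x2 | x5 = min(1, a+b) on (0.67, 0.31) = 0.98
  ~x2 | (~x2 | x5) = min(1, a+b) on (0.67, 0.98) = 1.00
  → value = 1.0000
|0.6700 − 1.0000| = 0.330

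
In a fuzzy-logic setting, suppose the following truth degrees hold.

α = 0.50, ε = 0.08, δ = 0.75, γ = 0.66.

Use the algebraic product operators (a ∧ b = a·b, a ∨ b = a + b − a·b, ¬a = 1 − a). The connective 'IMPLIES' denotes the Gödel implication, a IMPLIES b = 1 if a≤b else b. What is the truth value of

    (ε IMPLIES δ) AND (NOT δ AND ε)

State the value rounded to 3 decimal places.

0.020

ε IMPLIES δ  [Gödel: 1 if a≤b else b] with a=0.0800, b=0.7500 → 1.0000
NOT δ = 1 − 0.7500 = 0.2500
NOT δ AND ε = a·b on (0.2500, 0.0800) = 0.0200
(ε IMPLIES δ) AND (NOT δ AND ε) = a·b on (1.0000, 0.0200) = 0.0200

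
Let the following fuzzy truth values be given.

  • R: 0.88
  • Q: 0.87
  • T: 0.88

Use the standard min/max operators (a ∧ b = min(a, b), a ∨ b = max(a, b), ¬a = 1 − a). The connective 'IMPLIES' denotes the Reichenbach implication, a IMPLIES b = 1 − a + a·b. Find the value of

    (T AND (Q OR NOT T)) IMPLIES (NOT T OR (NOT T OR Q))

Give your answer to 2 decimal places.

NOT T = 1 − 0.88 = 0.12
Q OR NOT T = max(a, b) on (0.87, 0.12) = 0.87
T AND (Q OR NOT T) = min(a, b) on (0.88, 0.87) = 0.87
NOT T = 1 − 0.88 = 0.12
NOT T = 1 − 0.88 = 0.12
NOT T OR Q = max(a, b) on (0.12, 0.87) = 0.87
NOT T OR (NOT T OR Q) = max(a, b) on (0.12, 0.87) = 0.87
(T AND (Q OR NOT T)) IMPLIES (NOT T OR (NOT T OR Q))  [Reichenbach: 1 − a + a·b] with a=0.87, b=0.87 → 0.89

0.89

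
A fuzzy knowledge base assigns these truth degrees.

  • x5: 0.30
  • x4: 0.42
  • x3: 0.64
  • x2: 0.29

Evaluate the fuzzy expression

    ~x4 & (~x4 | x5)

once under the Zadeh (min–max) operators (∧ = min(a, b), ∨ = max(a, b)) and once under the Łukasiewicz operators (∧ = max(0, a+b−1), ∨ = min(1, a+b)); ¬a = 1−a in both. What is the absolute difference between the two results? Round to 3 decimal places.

Under Zadeh (min–max):
  ~x4 = 1 − 0.42 = 0.58
  ~x4 = 1 − 0.42 = 0.58
  ~x4 | x5 = max(a, b) on (0.58, 0.30) = 0.58
  ~x4 & (~x4 | x5) = min(a, b) on (0.58, 0.58) = 0.58
  → value = 0.5800
Under Łukasiewicz:
  ~x4 = 1 − 0.42 = 0.58
  ~x4 = 1 − 0.42 = 0.58
  ~x4 | x5 = min(1, a+b) on (0.58, 0.30) = 0.88
  ~x4 & (~x4 | x5) = max(0, a+b−1) on (0.58, 0.88) = 0.46
  → value = 0.4600
|0.5800 − 0.4600| = 0.120

0.120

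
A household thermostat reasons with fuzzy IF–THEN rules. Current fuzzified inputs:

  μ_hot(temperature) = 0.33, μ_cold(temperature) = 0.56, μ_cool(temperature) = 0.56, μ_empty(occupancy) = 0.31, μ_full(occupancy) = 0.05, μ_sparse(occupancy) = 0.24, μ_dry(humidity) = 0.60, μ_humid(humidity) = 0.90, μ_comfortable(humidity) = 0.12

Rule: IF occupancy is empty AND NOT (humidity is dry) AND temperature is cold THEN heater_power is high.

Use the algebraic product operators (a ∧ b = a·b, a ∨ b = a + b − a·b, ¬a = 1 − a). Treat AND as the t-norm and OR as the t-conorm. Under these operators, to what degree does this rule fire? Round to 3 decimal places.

0.069

firing strength: empty=0.31, ¬dry=1−0.60=0.40, cold=0.56; AND[a·b] → w = 0.0694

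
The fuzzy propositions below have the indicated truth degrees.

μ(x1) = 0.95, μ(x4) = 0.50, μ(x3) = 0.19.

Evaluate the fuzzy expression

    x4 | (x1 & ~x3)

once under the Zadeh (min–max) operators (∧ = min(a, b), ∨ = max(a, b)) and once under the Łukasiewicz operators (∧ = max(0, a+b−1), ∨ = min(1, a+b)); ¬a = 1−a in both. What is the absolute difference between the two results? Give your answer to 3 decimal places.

Under Zadeh (min–max):
  ~x3 = 1 − 0.19 = 0.81
  x1 & ~x3 = min(a, b) on (0.95, 0.81) = 0.81
  x4 | (x1 & ~x3) = max(a, b) on (0.50, 0.81) = 0.81
  → value = 0.8100
Under Łukasiewicz:
  ~x3 = 1 − 0.19 = 0.81
  x1 & ~x3 = max(0, a+b−1) on (0.95, 0.81) = 0.76
  x4 | (x1 & ~x3) = min(1, a+b) on (0.50, 0.76) = 1.00
  → value = 1.0000
|0.8100 − 1.0000| = 0.190

0.190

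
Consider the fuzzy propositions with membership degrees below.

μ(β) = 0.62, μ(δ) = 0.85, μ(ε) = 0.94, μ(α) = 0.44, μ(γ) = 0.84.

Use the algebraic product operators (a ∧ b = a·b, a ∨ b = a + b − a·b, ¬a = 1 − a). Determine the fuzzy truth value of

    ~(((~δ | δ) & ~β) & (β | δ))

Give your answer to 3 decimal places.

0.687

~δ = 1 − 0.8500 = 0.1500
~δ | δ = a + b − a·b on (0.1500, 0.8500) = 0.8725
~β = 1 − 0.6200 = 0.3800
(~δ | δ) & ~β = a·b on (0.8725, 0.3800) = 0.3316
β | δ = a + b − a·b on (0.6200, 0.8500) = 0.9430
((~δ | δ) & ~β) & (β | δ) = a·b on (0.3316, 0.9430) = 0.3127
~(((~δ | δ) & ~β) & (β | δ)) = 1 − 0.3127 = 0.6873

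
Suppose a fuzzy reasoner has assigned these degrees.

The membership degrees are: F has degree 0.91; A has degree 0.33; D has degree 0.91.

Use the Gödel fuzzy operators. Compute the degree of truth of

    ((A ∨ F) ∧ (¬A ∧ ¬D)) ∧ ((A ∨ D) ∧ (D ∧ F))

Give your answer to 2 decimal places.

A ∨ F = max(a, b) on (0.33, 0.91) = 0.91
¬A = 1 − 0.33 = 0.67
¬D = 1 − 0.91 = 0.09
¬A ∧ ¬D = min(a, b) on (0.67, 0.09) = 0.09
(A ∨ F) ∧ (¬A ∧ ¬D) = min(a, b) on (0.91, 0.09) = 0.09
A ∨ D = max(a, b) on (0.33, 0.91) = 0.91
D ∧ F = min(a, b) on (0.91, 0.91) = 0.91
(A ∨ D) ∧ (D ∧ F) = min(a, b) on (0.91, 0.91) = 0.91
((A ∨ F) ∧ (¬A ∧ ¬D)) ∧ ((A ∨ D) ∧ (D ∧ F)) = min(a, b) on (0.09, 0.91) = 0.09

0.09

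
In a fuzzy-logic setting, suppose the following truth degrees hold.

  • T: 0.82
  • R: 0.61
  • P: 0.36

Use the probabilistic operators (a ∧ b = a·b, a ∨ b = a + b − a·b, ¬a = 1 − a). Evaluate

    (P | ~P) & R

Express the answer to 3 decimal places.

0.469

~P = 1 − 0.3600 = 0.6400
P | ~P = a + b − a·b on (0.3600, 0.6400) = 0.7696
(P | ~P) & R = a·b on (0.7696, 0.6100) = 0.4695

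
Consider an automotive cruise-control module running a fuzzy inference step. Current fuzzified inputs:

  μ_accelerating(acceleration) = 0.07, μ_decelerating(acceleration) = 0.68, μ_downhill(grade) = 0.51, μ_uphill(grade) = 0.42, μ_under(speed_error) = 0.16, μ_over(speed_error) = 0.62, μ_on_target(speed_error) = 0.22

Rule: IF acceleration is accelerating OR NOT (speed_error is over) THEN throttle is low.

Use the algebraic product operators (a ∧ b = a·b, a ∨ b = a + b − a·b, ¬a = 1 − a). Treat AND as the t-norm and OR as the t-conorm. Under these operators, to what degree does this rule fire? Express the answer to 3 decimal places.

firing strength: accelerating=0.07, ¬over=1−0.62=0.38; OR[a + b − a·b] → w = 0.4234

0.423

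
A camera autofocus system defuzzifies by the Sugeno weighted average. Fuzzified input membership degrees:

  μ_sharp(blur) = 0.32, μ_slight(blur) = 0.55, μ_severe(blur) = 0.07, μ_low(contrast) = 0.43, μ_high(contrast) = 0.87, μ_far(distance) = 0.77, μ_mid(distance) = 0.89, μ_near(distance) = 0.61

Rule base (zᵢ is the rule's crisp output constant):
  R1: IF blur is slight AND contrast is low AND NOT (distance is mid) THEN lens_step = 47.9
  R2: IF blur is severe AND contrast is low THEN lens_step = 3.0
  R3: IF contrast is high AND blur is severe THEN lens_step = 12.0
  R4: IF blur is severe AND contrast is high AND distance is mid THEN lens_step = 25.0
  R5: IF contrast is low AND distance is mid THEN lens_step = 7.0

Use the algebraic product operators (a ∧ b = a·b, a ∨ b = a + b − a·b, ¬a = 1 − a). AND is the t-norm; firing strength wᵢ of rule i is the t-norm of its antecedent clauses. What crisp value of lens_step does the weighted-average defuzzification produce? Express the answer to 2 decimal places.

11.01

R1 (z=47.9): slight=0.55, low=0.43, ¬mid=1−0.89=0.11; AND[a·b] → w = 0.0260
R2 (z=3.0): severe=0.07, low=0.43; AND[a·b] → w = 0.0301
R3 (z=12.0): high=0.87, severe=0.07; AND[a·b] → w = 0.0609
R4 (z=25.0): severe=0.07, high=0.87, mid=0.89; AND[a·b] → w = 0.0542
R5 (z=7.0): low=0.43, mid=0.89; AND[a·b] → w = 0.3827
Weighted average = (0.0260·47.9 + 0.0301·3.0 + 0.0609·12.0 + 0.0542·25.0 + 0.3827·7.0) / (0.0260 + 0.0301 + 0.0609 + 0.0542 + 0.3827)
  = 6.1011 / 0.5539 = 11.01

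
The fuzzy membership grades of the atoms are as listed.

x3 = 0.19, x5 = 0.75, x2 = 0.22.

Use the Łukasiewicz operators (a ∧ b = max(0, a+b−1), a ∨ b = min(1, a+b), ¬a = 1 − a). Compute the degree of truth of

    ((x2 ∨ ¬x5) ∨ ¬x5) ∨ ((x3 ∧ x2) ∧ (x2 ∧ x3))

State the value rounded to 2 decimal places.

0.72

¬x5 = 1 − 0.75 = 0.25
x2 ∨ ¬x5 = min(1, a+b) on (0.22, 0.25) = 0.47
¬x5 = 1 − 0.75 = 0.25
(x2 ∨ ¬x5) ∨ ¬x5 = min(1, a+b) on (0.47, 0.25) = 0.72
x3 ∧ x2 = max(0, a+b−1) on (0.19, 0.22) = 0.00
x2 ∧ x3 = max(0, a+b−1) on (0.22, 0.19) = 0.00
(x3 ∧ x2) ∧ (x2 ∧ x3) = max(0, a+b−1) on (0.00, 0.00) = 0.00
((x2 ∨ ¬x5) ∨ ¬x5) ∨ ((x3 ∧ x2) ∧ (x2 ∧ x3)) = min(1, a+b) on (0.72, 0.00) = 0.72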